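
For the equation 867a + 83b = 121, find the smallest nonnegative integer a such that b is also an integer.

10

gcd(867, 83) = 1.
1 divides 121, so solutions exist.
By Bézout, 867·(9) + 83·(-94) = 1.
Scale by 121/1 = 121: (a₀, b₀) = (1089, -11374).
General solution: a = 1089 + 83t, b = -11374 - 867t for integer t.
a ≥ 0: smallest is 1089 mod 83 = 10 (at t = -13), with b = -103.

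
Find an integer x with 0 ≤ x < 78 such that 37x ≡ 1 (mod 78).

gcd(78, 37) = 1  (78 = 2·37 + 4, 37 = 9·4 + 1, 4 = 4·1).
Back-substituting, 37·(19) + 78·(-9) = 1.
So 37·19 ≡ 1 (mod 78), and 19 mod 78 = 19.

19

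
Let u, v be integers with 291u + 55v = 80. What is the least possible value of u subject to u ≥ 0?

5

gcd(291, 55):
  291 = 5*55 + 16
  55 = 3*16 + 7
  16 = 2*7 + 2
  7 = 3*2 + 1
  2 = 2*1
so gcd(291, 55) = 1.
1 divides 80, so solutions exist.
Back-substitute for Bézout coefficients:
  1 = 7 - 3*2
  ... = 291*(-24) + 55*(127)
Scale by 80/1 = 80: (u₀, v₀) = (-1920, 10160).
General solution: u = -1920 + 55t, v = 10160 - 291t for integer t.
u ≥ 0: smallest is -1920 mod 55 = 5 (at t = 35), with v = -25.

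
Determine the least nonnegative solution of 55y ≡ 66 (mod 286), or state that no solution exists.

22

gcd(286, 55) = 11.
11 divides 66, so solutions exist.
By Bézout, 55·(-5) + 286·(1) = 11.
So 55·(-5) ≡ 11 (mod 286); multiply by 6: y ≡ -30 (mod 26).
Smallest nonnegative: y = -30 mod 26 = 22.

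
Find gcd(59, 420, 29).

1

gcd(420, 59):
  420 = 7*59 + 7
  59 = 8*7 + 3
  7 = 2*3 + 1
  3 = 3*1
so gcd(420, 59) = 1.
gcd(1, 29) = 1.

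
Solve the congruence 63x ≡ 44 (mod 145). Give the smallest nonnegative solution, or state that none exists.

gcd(145, 63) = 1  (145 = 2×63 + 19, 63 = 3×19 + 6, 19 = 3×6 + 1, 6 = 6×1).
1 divides 44, so solutions exist.
Back-substituting, 63×(-23) + 145×(10) = 1.
So 63×(-23) ≡ 1 (mod 145); multiply by 44: x ≡ -1012 (mod 145).
Smallest nonnegative: x = -1012 mod 145 = 3.

3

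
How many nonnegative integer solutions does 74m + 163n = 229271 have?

gcd(163, 74) = 1  (163 = 2*74 + 15, 74 = 4*15 + 14, 15 = 1*14 + 1, 14 = 14*1).
Back-substituting, 74*(-11) + 163*(5) = 1.
Scale by 229271: one solution is (-2521981, 1146355). Reduce m mod 163: (118, 1353).
General: m = 118 + 163t, n = 1353 - 74t.
m ≥ 0 ⇒ t ≥ 0; n ≥ 0 ⇒ t ≤ 18. So t ∈ [0, 18]: 19 solutions.

19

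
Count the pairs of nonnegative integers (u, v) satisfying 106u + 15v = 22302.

gcd(106, 15) = 1  (106 = 7·15 + 1, 15 = 15·1).
Back-substituting, 106·(1) + 15·(-7) = 1.
Scale by 22302: one solution is (22302, -156114). Reduce u mod 15: (12, 1402).
General: u = 12 + 15t, v = 1402 - 106t.
u ≥ 0 ⇒ t ≥ 0; v ≥ 0 ⇒ t ≤ 13. So t ∈ [0, 13]: 14 solutions.

14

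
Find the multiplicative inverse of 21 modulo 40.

21

gcd(40, 21) = 1.
By Bézout, 21*(-19) + 40*(10) = 1.
So 21*-19 ≡ 1 (mod 40), and -19 mod 40 = 21.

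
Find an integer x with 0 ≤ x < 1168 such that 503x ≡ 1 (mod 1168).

1031

gcd(1168, 503) = 1.
By Bézout, 503*(-137) + 1168*(59) = 1.
So 503*-137 ≡ 1 (mod 1168), and -137 mod 1168 = 1031.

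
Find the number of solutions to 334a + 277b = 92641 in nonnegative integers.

gcd(334, 277) = 1.
By Bézout, 334*(-34) + 277*(41) = 1.
One solution: (250, 33).
General: a = 250 + 277t, b = 33 - 334t.
a ≥ 0 ⇒ t ≥ 0; b ≥ 0 ⇒ t ≤ 0. So t ∈ [0, 0]: 1 solution.

1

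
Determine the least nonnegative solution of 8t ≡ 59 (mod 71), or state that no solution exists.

34

gcd(71, 8) = 1.
1 divides 59, so solutions exist.
By Bézout, 8×(9) + 71×(-1) = 1.
So 8×(9) ≡ 1 (mod 71); multiply by 59: t ≡ 531 (mod 71).
Smallest nonnegative: t = 531 mod 71 = 34.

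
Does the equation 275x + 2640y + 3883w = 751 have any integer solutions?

gcd(2640, 275) = 55.
gcd(55, 3883) = 11.
11 does not divide 751 (remainder 3), so no integer solutions.

no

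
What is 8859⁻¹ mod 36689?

27934

gcd(36689, 8859) = 1  (36689 = 4·8859 + 1253, 8859 = 7·1253 + 88, 1253 = 14·88 + 21, 88 = 4·21 + 4, 21 = 5·4 + 1, 4 = 4·1).
Back-substituting, 8859·(-8755) + 36689·(2114) = 1.
So 8859·-8755 ≡ 1 (mod 36689), and -8755 mod 36689 = 27934.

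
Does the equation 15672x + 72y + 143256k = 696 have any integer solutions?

gcd(15672, 72):
  15672 = 217*72 + 48
  72 = 1*48 + 24
  48 = 2*24
so gcd(15672, 72) = 24.
gcd(24, 143256) = 24.
24 divides 696, so integer solutions exist.

yes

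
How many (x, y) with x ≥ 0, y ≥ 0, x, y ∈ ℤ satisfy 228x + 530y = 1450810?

gcd(530, 228):
  530 = 2*228 + 74
  228 = 3*74 + 6
  74 = 12*6 + 2
  6 = 3*2
so gcd(530, 228) = 2.
Back-substitute for Bézout coefficients:
  2 = 74 - 12*6
  ... = 228*(-86) + 530*(37)
Scale by 725405: one solution is (-62384830, 26839985). Reduce x mod 265: (145, 2675).
General: x = 145 + 265t, y = 2675 - 114t.
x ≥ 0 ⇒ t ≥ 0; y ≥ 0 ⇒ t ≤ 23. So t ∈ [0, 23]: 24 solutions.

24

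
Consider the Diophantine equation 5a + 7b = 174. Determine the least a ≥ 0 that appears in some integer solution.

4

gcd(7, 5):
  7 = 1×5 + 2
  5 = 2×2 + 1
  2 = 2×1
so gcd(7, 5) = 1.
1 divides 174, so solutions exist.
Back-substitute for Bézout coefficients:
  1 = 5 - 2×2
  ... = 5×(3) + 7×(-2)
Scale by 174/1 = 174: (a₀, b₀) = (522, -348).
General solution: a = 522 + 7t, b = -348 - 5t for integer t.
a ≥ 0: smallest is 522 mod 7 = 4 (at t = -74), with b = 22.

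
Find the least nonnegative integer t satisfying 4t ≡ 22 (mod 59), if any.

gcd(59, 4) = 1  (59 = 14×4 + 3, 4 = 1×3 + 1, 3 = 3×1).
1 divides 22, so solutions exist.
Back-substituting, 4×(15) + 59×(-1) = 1.
So 4×(15) ≡ 1 (mod 59); multiply by 22: t ≡ 330 (mod 59).
Smallest nonnegative: t = 330 mod 59 = 35.

35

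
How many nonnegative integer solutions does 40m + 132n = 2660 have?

gcd(132, 40) = 4  (132 = 3×40 + 12, 40 = 3×12 + 4, 12 = 3×4).
Back-substituting, 40×(10) + 132×(-3) = 4.
Scale by 665: one solution is (6650, -1995). Reduce m mod 33: (17, 15).
General: m = 17 + 33t, n = 15 - 10t.
m ≥ 0 ⇒ t ≥ 0; n ≥ 0 ⇒ t ≤ 1. So t ∈ [0, 1]: 2 solutions.

2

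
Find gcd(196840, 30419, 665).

19

gcd(196840, 30419):
  196840 = 6·30419 + 14326
  30419 = 2·14326 + 1767
  14326 = 8·1767 + 190
  1767 = 9·190 + 57
  190 = 3·57 + 19
  57 = 3·19
so gcd(196840, 30419) = 19.
gcd(19, 665) = 19.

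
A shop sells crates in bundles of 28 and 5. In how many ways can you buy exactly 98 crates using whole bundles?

1

Need nonnegative integers with 28j + 5k = 98.
gcd(28, 5) = 1, and 28·(2) + 5·(-11) = 1.
So (j₀, k₀) = (196, -1078); general j = 196 + 5t, k = -1078 - 28t.
j ≥ 0 ⇒ t ≥ -39; k ≥ 0 ⇒ t ≤ -39. That's 1 value of t.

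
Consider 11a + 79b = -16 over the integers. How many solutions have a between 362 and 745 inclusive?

5

gcd(79, 11) = 1  (79 = 7·11 + 2, 11 = 5·2 + 1, 2 = 2·1).
Back-substituting, 11·(36) + 79·(-5) = 1.
Scale by -16: particular solution (-576, 80); reduce a mod 79: (56, -8).
General solution: a = 56 + 79t, b = -8 - 11t for integer t.
362 ≤ 56 + 79t ≤ 745 gives t ∈ [4, 8], which is 5 values.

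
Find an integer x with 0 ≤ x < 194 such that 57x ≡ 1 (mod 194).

gcd(194, 57) = 1.
By Bézout, 57×(-17) + 194×(5) = 1.
So 57×-17 ≡ 1 (mod 194), and -17 mod 194 = 177.

177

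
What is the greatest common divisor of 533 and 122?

gcd(533, 122):
  533 = 4*122 + 45
  122 = 2*45 + 32
  45 = 1*32 + 13
  32 = 2*13 + 6
  13 = 2*6 + 1
  6 = 6*1
so gcd(533, 122) = 1.

1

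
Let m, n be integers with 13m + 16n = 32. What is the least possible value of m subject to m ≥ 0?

gcd(16, 13):
  16 = 1·13 + 3
  13 = 4·3 + 1
  3 = 3·1
so gcd(16, 13) = 1.
1 divides 32, so solutions exist.
Back-substitute for Bézout coefficients:
  1 = 13 - 4·3
  ... = 13·(5) + 16·(-4)
Scale by 32/1 = 32: (m₀, n₀) = (160, -128).
General solution: m = 160 + 16t, n = -128 - 13t for integer t.
m ≥ 0: smallest is 160 mod 16 = 0 (at t = -10), with n = 2.

0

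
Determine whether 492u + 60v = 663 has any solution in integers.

gcd(492, 60) = 12  (492 = 8·60 + 12, 60 = 5·12).
12 does not divide 663 (remainder 3), so no integer solutions.

no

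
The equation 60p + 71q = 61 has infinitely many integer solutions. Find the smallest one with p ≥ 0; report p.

59

gcd(71, 60):
  71 = 1×60 + 11
  60 = 5×11 + 5
  11 = 2×5 + 1
  5 = 5×1
so gcd(71, 60) = 1.
1 divides 61, so solutions exist.
Back-substitute for Bézout coefficients:
  1 = 11 - 2×5
  ... = 60×(-13) + 71×(11)
Scale by 61/1 = 61: (p₀, q₀) = (-793, 671).
General solution: p = -793 + 71t, q = 671 - 60t for integer t.
p ≥ 0: smallest is -793 mod 71 = 59 (at t = 12), with q = -49.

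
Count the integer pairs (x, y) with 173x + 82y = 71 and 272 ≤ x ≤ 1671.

17

gcd(173, 82) = 1  (173 = 2×82 + 9, 82 = 9×9 + 1, 9 = 9×1).
Back-substituting, 173×(-9) + 82×(19) = 1.
Scale by 71: particular solution (-639, 1349); reduce x mod 82: (17, -35).
General solution: x = 17 + 82t, y = -35 - 173t for integer t.
272 ≤ 17 + 82t ≤ 1671 gives t ∈ [4, 20], which is 17 values.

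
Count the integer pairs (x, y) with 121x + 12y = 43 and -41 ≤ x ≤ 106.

13

gcd(121, 12) = 1.
By Bézout, 121×(1) + 12×(-10) = 1.
Particular solution: (7, -67).
General solution: x = 7 + 12t, y = -67 - 121t for integer t.
-41 ≤ 7 + 12t ≤ 106 gives t ∈ [-4, 8], which is 13 values.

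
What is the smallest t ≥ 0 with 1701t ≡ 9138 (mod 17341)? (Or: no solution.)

14655

gcd(17341, 1701) = 1  (17341 = 10*1701 + 331, 1701 = 5*331 + 46, 331 = 7*46 + 9, 46 = 5*9 + 1, 9 = 9*1).
1 divides 9138, so solutions exist.
Back-substituting, 1701*(1886) + 17341*(-185) = 1.
So 1701*(1886) ≡ 1 (mod 17341); multiply by 9138: t ≡ 17234268 (mod 17341).
Smallest nonnegative: t = 17234268 mod 17341 = 14655.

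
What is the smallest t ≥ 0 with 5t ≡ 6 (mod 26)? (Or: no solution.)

gcd(26, 5) = 1.
1 divides 6, so solutions exist.
By Bézout, 5×(-5) + 26×(1) = 1.
So 5×(-5) ≡ 1 (mod 26); multiply by 6: t ≡ -30 (mod 26).
Smallest nonnegative: t = -30 mod 26 = 22.

22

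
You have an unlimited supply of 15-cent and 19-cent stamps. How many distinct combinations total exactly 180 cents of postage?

Need nonnegative integers with 15j + 19k = 180.
gcd(15, 19) = 1, and 15·(-5) + 19·(4) = 1.
So (j₀, k₀) = (-900, 720); general j = -900 + 19t, k = 720 - 15t.
j ≥ 0 ⇒ t ≥ 48; k ≥ 0 ⇒ t ≤ 48. That's 1 value of t.

1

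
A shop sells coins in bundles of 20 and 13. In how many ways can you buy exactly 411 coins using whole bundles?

Need nonnegative integers with 20j + 13k = 411.
gcd(20, 13) = 1, and 20·(2) + 13·(-3) = 1.
So (j₀, k₀) = (822, -1233); general j = 822 + 13t, k = -1233 - 20t.
j ≥ 0 ⇒ t ≥ -63; k ≥ 0 ⇒ t ≤ -62. That's 2 values of t.

2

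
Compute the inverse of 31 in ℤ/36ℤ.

gcd(36, 31) = 1.
By Bézout, 31*(7) + 36*(-6) = 1.
So 31*7 ≡ 1 (mod 36), and 7 mod 36 = 7.

7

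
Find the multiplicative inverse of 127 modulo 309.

73

gcd(309, 127):
  309 = 2*127 + 55
  127 = 2*55 + 17
  55 = 3*17 + 4
  17 = 4*4 + 1
  4 = 4*1
so gcd(309, 127) = 1.
Back-substitute for Bézout coefficients:
  1 = 17 - 4*4
  ... = 127*(73) + 309*(-30)
So 127*73 ≡ 1 (mod 309), and 73 mod 309 = 73.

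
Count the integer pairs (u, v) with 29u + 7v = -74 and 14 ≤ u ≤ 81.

10

gcd(29, 7) = 1  (29 = 4*7 + 1, 7 = 7*1).
Back-substituting, 29*(1) + 7*(-4) = 1.
Scale by -74: particular solution (-74, 296); reduce u mod 7: (3, -23).
General solution: u = 3 + 7t, v = -23 - 29t for integer t.
14 ≤ 3 + 7t ≤ 81 gives t ∈ [2, 11], which is 10 values.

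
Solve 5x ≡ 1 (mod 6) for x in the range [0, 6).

gcd(6, 5) = 1  (6 = 1×5 + 1, 5 = 5×1).
Back-substituting, 5×(-1) + 6×(1) = 1.
So 5×-1 ≡ 1 (mod 6), and -1 mod 6 = 5.

5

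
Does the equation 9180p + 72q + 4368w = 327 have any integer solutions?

no

gcd(9180, 72) = 36.
gcd(36, 4368) = 12.
12 does not divide 327 (remainder 3), so no integer solutions.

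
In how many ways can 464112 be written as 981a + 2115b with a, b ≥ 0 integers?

2

gcd(2115, 981) = 9  (2115 = 2*981 + 153, 981 = 6*153 + 63, 153 = 2*63 + 27, 63 = 2*27 + 9, 27 = 3*9).
Back-substituting, 981*(69) + 2115*(-32) = 9.
Scale by 51568: one solution is (3558192, -1650176). Reduce a mod 235: (57, 193).
General: a = 57 + 235t, b = 193 - 109t.
a ≥ 0 ⇒ t ≥ 0; b ≥ 0 ⇒ t ≤ 1. So t ∈ [0, 1]: 2 solutions.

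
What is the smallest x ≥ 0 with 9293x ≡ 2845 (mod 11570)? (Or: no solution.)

gcd(11570, 9293):
  11570 = 1*9293 + 2277
  9293 = 4*2277 + 185
  2277 = 12*185 + 57
  185 = 3*57 + 14
  57 = 4*14 + 1
  14 = 14*1
so gcd(11570, 9293) = 1.
1 divides 2845, so solutions exist.
Back-substitute for Bézout coefficients:
  1 = 57 - 4*14
  ... = 9293*(-813) + 11570*(653)
So 9293*(-813) ≡ 1 (mod 11570); multiply by 2845: x ≡ -2312985 (mod 11570).
Smallest nonnegative: x = -2312985 mod 11570 = 1015.

1015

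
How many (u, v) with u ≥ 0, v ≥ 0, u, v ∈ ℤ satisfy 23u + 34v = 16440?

21

gcd(34, 23):
  34 = 1·23 + 11
  23 = 2·11 + 1
  11 = 11·1
so gcd(34, 23) = 1.
Back-substitute for Bézout coefficients:
  1 = 23 - 2·11
  ... = 23·(3) + 34·(-2)
Scale by 16440: one solution is (49320, -32880). Reduce u mod 34: (20, 470).
General: u = 20 + 34t, v = 470 - 23t.
u ≥ 0 ⇒ t ≥ 0; v ≥ 0 ⇒ t ≤ 20. So t ∈ [0, 20]: 21 solutions.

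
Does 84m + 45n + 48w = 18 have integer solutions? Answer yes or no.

gcd(84, 45) = 3  (84 = 1×45 + 39, 45 = 1×39 + 6, 39 = 6×6 + 3, 6 = 2×3).
gcd(3, 48) = 3.
3 divides 18, so integer solutions exist.

yes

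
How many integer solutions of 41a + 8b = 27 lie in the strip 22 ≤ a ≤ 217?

24

gcd(41, 8) = 1.
By Bézout, 41*(1) + 8*(-5) = 1.
Particular solution: (3, -12).
General solution: a = 3 + 8t, b = -12 - 41t for integer t.
22 ≤ 3 + 8t ≤ 217 gives t ∈ [3, 26], which is 24 values.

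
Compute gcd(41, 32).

gcd(41, 32):
  41 = 1×32 + 9
  32 = 3×9 + 5
  9 = 1×5 + 4
  5 = 1×4 + 1
  4 = 4×1
so gcd(41, 32) = 1.

1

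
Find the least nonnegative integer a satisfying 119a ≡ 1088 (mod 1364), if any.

gcd(1364, 119):
  1364 = 11·119 + 55
  119 = 2·55 + 9
  55 = 6·9 + 1
  9 = 9·1
so gcd(1364, 119) = 1.
1 divides 1088, so solutions exist.
Back-substitute for Bézout coefficients:
  1 = 55 - 6·9
  ... = 119·(-149) + 1364·(13)
So 119·(-149) ≡ 1 (mod 1364); multiply by 1088: a ≡ -162112 (mod 1364).
Smallest nonnegative: a = -162112 mod 1364 = 204.

204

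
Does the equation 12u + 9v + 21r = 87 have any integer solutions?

yes

gcd(12, 9) = 3.
gcd(3, 21) = 3.
3 divides 87, so integer solutions exist.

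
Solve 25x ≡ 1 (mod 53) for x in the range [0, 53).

17

gcd(53, 25) = 1  (53 = 2·25 + 3, 25 = 8·3 + 1, 3 = 3·1).
Back-substituting, 25·(17) + 53·(-8) = 1.
So 25·17 ≡ 1 (mod 53), and 17 mod 53 = 17.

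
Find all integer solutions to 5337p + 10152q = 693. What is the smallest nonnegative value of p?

61

gcd(10152, 5337) = 9.
9 divides 693, so solutions exist.
By Bézout, 5337×(-175) + 10152×(92) = 9.
Scale by 693/9 = 77: (p₀, q₀) = (-13475, 7084).
General solution: p = -13475 + 1128t, q = 7084 - 593t for integer t.
p ≥ 0: smallest is -13475 mod 1128 = 61 (at t = 12), with q = -32.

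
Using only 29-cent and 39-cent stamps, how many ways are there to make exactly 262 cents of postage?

Need nonnegative integers with 29j + 39k = 262.
gcd(29, 39) = 1, and 29·(-4) + 39·(3) = 1.
So (j₀, k₀) = (-1048, 786); general j = -1048 + 39t, k = 786 - 29t.
j ≥ 0 ⇒ t ≥ 27; k ≥ 0 ⇒ t ≤ 27. That's 1 value of t.

1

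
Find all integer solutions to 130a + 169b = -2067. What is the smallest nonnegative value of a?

gcd(169, 130) = 13  (169 = 1·130 + 39, 130 = 3·39 + 13, 39 = 3·13).
13 divides -2067, so solutions exist.
Back-substituting, 130·(4) + 169·(-3) = 13.
Scale by -2067/13 = -159: (a₀, b₀) = (-636, 477).
General solution: a = -636 + 13t, b = 477 - 10t for integer t.
a ≥ 0: smallest is -636 mod 13 = 1 (at t = 49), with b = -13.

1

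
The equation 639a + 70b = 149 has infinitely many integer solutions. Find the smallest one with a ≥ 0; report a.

gcd(639, 70) = 1.
1 divides 149, so solutions exist.
By Bézout, 639·(-31) + 70·(283) = 1.
Scale by 149/1 = 149: (a₀, b₀) = (-4619, 42167).
General solution: a = -4619 + 70t, b = 42167 - 639t for integer t.
a ≥ 0: smallest is -4619 mod 70 = 1 (at t = 66), with b = -7.

1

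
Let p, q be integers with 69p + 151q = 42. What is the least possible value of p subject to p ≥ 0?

gcd(151, 69) = 1  (151 = 2·69 + 13, 69 = 5·13 + 4, 13 = 3·4 + 1, 4 = 4·1).
1 divides 42, so solutions exist.
Back-substituting, 69·(-35) + 151·(16) = 1.
Scale by 42/1 = 42: (p₀, q₀) = (-1470, 672).
General solution: p = -1470 + 151t, q = 672 - 69t for integer t.
p ≥ 0: smallest is -1470 mod 151 = 40 (at t = 10), with q = -18.

40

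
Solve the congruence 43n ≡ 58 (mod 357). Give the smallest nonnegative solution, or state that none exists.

gcd(357, 43):
  357 = 8*43 + 13
  43 = 3*13 + 4
  13 = 3*4 + 1
  4 = 4*1
so gcd(357, 43) = 1.
1 divides 58, so solutions exist.
Back-substitute for Bézout coefficients:
  1 = 13 - 3*4
  ... = 43*(-83) + 357*(10)
So 43*(-83) ≡ 1 (mod 357); multiply by 58: n ≡ -4814 (mod 357).
Smallest nonnegative: n = -4814 mod 357 = 184.

184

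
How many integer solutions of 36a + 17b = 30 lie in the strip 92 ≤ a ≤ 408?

gcd(36, 17):
  36 = 2*17 + 2
  17 = 8*2 + 1
  2 = 2*1
so gcd(36, 17) = 1.
Back-substitute for Bézout coefficients:
  1 = 17 - 8*2
  ... = 36*(-8) + 17*(17)
Scale by 30: particular solution (-240, 510); reduce a mod 17: (15, -30).
General solution: a = 15 + 17t, b = -30 - 36t for integer t.
92 ≤ 15 + 17t ≤ 408 gives t ∈ [5, 23], which is 19 values.

19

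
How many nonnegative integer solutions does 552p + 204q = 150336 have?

gcd(552, 204) = 12.
By Bézout, 552×(-7) + 204×(19) = 12.
One solution: (7, 718).
General: p = 7 + 17t, q = 718 - 46t.
p ≥ 0 ⇒ t ≥ 0; q ≥ 0 ⇒ t ≤ 15. So t ∈ [0, 15]: 16 solutions.

16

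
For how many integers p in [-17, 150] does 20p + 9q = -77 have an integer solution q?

gcd(20, 9) = 1.
By Bézout, 20·(-4) + 9·(9) = 1.
Particular solution: (2, -13).
General solution: p = 2 + 9t, q = -13 - 20t for integer t.
-17 ≤ 2 + 9t ≤ 150 gives t ∈ [-2, 16], which is 19 values.

19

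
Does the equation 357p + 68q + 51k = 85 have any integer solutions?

gcd(357, 68):
  357 = 5×68 + 17
  68 = 4×17
so gcd(357, 68) = 17.
gcd(17, 51) = 17.
17 divides 85, so integer solutions exist.

yes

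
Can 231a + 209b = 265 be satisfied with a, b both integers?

no

gcd(231, 209):
  231 = 1×209 + 22
  209 = 9×22 + 11
  22 = 2×11
so gcd(231, 209) = 11.
11 does not divide 265 (remainder 1), so no integer solutions.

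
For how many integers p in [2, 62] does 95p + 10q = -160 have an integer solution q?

gcd(95, 10) = 5  (95 = 9×10 + 5, 10 = 2×5).
Back-substituting, 95×(1) + 10×(-9) = 5.
Scale by -32: particular solution (-32, 288); reduce p mod 2: (0, -16).
General solution: p = 0 + 2t, q = -16 - 19t for integer t.
2 ≤ 0 + 2t ≤ 62 gives t ∈ [1, 31], which is 31 values.

31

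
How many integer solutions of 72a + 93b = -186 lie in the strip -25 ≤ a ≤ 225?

gcd(93, 72) = 3.
By Bézout, 72×(-9) + 93×(7) = 3.
Particular solution: (0, -2).
General solution: a = 0 + 31t, b = -2 - 24t for integer t.
-25 ≤ 0 + 31t ≤ 225 gives t ∈ [0, 7], which is 8 values.

8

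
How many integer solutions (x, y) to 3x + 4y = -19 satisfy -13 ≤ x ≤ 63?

gcd(4, 3) = 1  (4 = 1·3 + 1, 3 = 3·1).
Back-substituting, 3·(-1) + 4·(1) = 1.
Scale by -19: particular solution (19, -19); reduce x mod 4: (3, -7).
General solution: x = 3 + 4t, y = -7 - 3t for integer t.
-13 ≤ 3 + 4t ≤ 63 gives t ∈ [-4, 15], which is 20 values.

20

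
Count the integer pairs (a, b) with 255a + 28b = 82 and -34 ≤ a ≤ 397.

gcd(255, 28) = 1.
By Bézout, 255*(-9) + 28*(82) = 1.
Particular solution: (18, -161).
General solution: a = 18 + 28t, b = -161 - 255t for integer t.
-34 ≤ 18 + 28t ≤ 397 gives t ∈ [-1, 13], which is 15 values.

15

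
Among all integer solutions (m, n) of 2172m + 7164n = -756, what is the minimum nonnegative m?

501

gcd(7164, 2172) = 12  (7164 = 3×2172 + 648, 2172 = 3×648 + 228, 648 = 2×228 + 192, 228 = 1×192 + 36, 192 = 5×36 + 12, 36 = 3×12).
12 divides -756, so solutions exist.
Back-substituting, 2172×(-188) + 7164×(57) = 12.
Scale by -756/12 = -63: (m₀, n₀) = (11844, -3591).
General solution: m = 11844 + 597t, n = -3591 - 181t for integer t.
m ≥ 0: smallest is 11844 mod 597 = 501 (at t = -19), with n = -152.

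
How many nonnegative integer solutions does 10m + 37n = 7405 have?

20

gcd(37, 10):
  37 = 3*10 + 7
  10 = 1*7 + 3
  7 = 2*3 + 1
  3 = 3*1
so gcd(37, 10) = 1.
Back-substitute for Bézout coefficients:
  1 = 7 - 2*3
  ... = 10*(-11) + 37*(3)
Scale by 7405: one solution is (-81455, 22215). Reduce m mod 37: (19, 195).
General: m = 19 + 37t, n = 195 - 10t.
m ≥ 0 ⇒ t ≥ 0; n ≥ 0 ⇒ t ≤ 19. So t ∈ [0, 19]: 20 solutions.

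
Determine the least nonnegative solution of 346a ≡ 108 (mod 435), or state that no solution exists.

33

gcd(435, 346):
  435 = 1*346 + 89
  346 = 3*89 + 79
  89 = 1*79 + 10
  79 = 7*10 + 9
  10 = 1*9 + 1
  9 = 9*1
so gcd(435, 346) = 1.
1 divides 108, so solutions exist.
Back-substitute for Bézout coefficients:
  1 = 10 - 1*9
  ... = 346*(-44) + 435*(35)
So 346*(-44) ≡ 1 (mod 435); multiply by 108: a ≡ -4752 (mod 435).
Smallest nonnegative: a = -4752 mod 435 = 33.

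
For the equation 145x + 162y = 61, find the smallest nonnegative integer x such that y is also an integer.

25

gcd(162, 145) = 1.
1 divides 61, so solutions exist.
By Bézout, 145*(19) + 162*(-17) = 1.
Scale by 61/1 = 61: (x₀, y₀) = (1159, -1037).
General solution: x = 1159 + 162t, y = -1037 - 145t for integer t.
x ≥ 0: smallest is 1159 mod 162 = 25 (at t = -7), with y = -22.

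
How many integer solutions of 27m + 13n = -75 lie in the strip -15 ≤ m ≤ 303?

25

gcd(27, 13) = 1  (27 = 2·13 + 1, 13 = 13·1).
Back-substituting, 27·(1) + 13·(-2) = 1.
Scale by -75: particular solution (-75, 150); reduce m mod 13: (3, -12).
General solution: m = 3 + 13t, n = -12 - 27t for integer t.
-15 ≤ 3 + 13t ≤ 303 gives t ∈ [-1, 23], which is 25 values.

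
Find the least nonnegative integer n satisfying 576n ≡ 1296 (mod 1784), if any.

gcd(1784, 576) = 8.
8 divides 1296, so solutions exist.
By Bézout, 576*(-96) + 1784*(31) = 8.
So 576*(-96) ≡ 8 (mod 1784); multiply by 162: n ≡ -15552 (mod 223).
Smallest nonnegative: n = -15552 mod 223 = 58.

58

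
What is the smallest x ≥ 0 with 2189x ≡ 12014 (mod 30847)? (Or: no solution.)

gcd(30847, 2189) = 1  (30847 = 14×2189 + 201, 2189 = 10×201 + 179, 201 = 1×179 + 22, 179 = 8×22 + 3, 22 = 7×3 + 1, 3 = 3×1).
1 divides 12014, so solutions exist.
Back-substituting, 2189×(-9822) + 30847×(697) = 1.
So 2189×(-9822) ≡ 1 (mod 30847); multiply by 12014: x ≡ -118001508 (mod 30847).
Smallest nonnegative: x = -118001508 mod 30847 = 19114.

19114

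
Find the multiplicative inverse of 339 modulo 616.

gcd(616, 339) = 1.
By Bézout, 339·(-149) + 616·(82) = 1.
So 339·-149 ≡ 1 (mod 616), and -149 mod 616 = 467.

467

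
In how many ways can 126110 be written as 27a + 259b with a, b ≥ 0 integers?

18

gcd(259, 27) = 1  (259 = 9×27 + 16, 27 = 1×16 + 11, 16 = 1×11 + 5, 11 = 2×5 + 1, 5 = 5×1).
Back-substituting, 27×(48) + 259×(-5) = 1.
Scale by 126110: one solution is (6053280, -630550). Reduce a mod 259: (191, 467).
General: a = 191 + 259t, b = 467 - 27t.
a ≥ 0 ⇒ t ≥ 0; b ≥ 0 ⇒ t ≤ 17. So t ∈ [0, 17]: 18 solutions.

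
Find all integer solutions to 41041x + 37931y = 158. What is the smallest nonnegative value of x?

gcd(41041, 37931) = 1.
1 divides 158, so solutions exist.
By Bézout, 41041×(6208) + 37931×(-6717) = 1.
Scale by 158/1 = 158: (x₀, y₀) = (980864, -1061286).
General solution: x = 980864 + 37931t, y = -1061286 - 41041t for integer t.
x ≥ 0: smallest is 980864 mod 37931 = 32589 (at t = -25), with y = -35261.

32589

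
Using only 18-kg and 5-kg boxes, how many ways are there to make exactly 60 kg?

1

Need nonnegative integers with 18j + 5k = 60.
gcd(18, 5) = 1, and 18·(2) + 5·(-7) = 1.
So (j₀, k₀) = (120, -420); general j = 120 + 5t, k = -420 - 18t.
j ≥ 0 ⇒ t ≥ -24; k ≥ 0 ⇒ t ≤ -24. That's 1 value of t.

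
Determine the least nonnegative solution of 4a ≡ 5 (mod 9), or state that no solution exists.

gcd(9, 4) = 1  (9 = 2×4 + 1, 4 = 4×1).
1 divides 5, so solutions exist.
Back-substituting, 4×(-2) + 9×(1) = 1.
So 4×(-2) ≡ 1 (mod 9); multiply by 5: a ≡ -10 (mod 9).
Smallest nonnegative: a = -10 mod 9 = 8.

8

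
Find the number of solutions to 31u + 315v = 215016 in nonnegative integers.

gcd(315, 31) = 1.
By Bézout, 31·(61) + 315·(-6) = 1.
One solution: (6, 682).
General: u = 6 + 315t, v = 682 - 31t.
u ≥ 0 ⇒ t ≥ 0; v ≥ 0 ⇒ t ≤ 22. So t ∈ [0, 22]: 23 solutions.

23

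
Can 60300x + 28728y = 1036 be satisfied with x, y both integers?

no

gcd(60300, 28728) = 36  (60300 = 2×28728 + 2844, 28728 = 10×2844 + 288, 2844 = 9×288 + 252, 288 = 1×252 + 36, 252 = 7×36).
36 does not divide 1036 (remainder 28), so no integer solutions.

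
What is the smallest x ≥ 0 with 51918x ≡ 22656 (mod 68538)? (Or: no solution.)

gcd(68538, 51918):
  68538 = 1*51918 + 16620
  51918 = 3*16620 + 2058
  16620 = 8*2058 + 156
  2058 = 13*156 + 30
  156 = 5*30 + 6
  30 = 5*6
so gcd(68538, 51918) = 6.
6 divides 22656, so solutions exist.
Back-substitute for Bézout coefficients:
  6 = 156 - 5*30
  ... = 51918*(-2198) + 68538*(1665)
So 51918*(-2198) ≡ 6 (mod 68538); multiply by 3776: x ≡ -8299648 (mod 11423).
Smallest nonnegative: x = -8299648 mod 11423 = 4873.

4873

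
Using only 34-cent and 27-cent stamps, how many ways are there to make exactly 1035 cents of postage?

Need nonnegative integers with 34j + 27k = 1035.
gcd(34, 27) = 1, and 34·(4) + 27·(-5) = 1.
So (j₀, k₀) = (4140, -5175); general j = 4140 + 27t, k = -5175 - 34t.
j ≥ 0 ⇒ t ≥ -153; k ≥ 0 ⇒ t ≤ -153. That's 1 value of t.

1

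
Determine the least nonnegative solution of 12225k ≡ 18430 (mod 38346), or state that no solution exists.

no solution

gcd(38346, 12225) = 3.
3 does not divide 18430, so the congruence has no solution.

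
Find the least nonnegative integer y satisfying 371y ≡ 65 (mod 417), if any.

334

gcd(417, 371) = 1  (417 = 1×371 + 46, 371 = 8×46 + 3, 46 = 15×3 + 1, 3 = 3×1).
1 divides 65, so solutions exist.
Back-substituting, 371×(-136) + 417×(121) = 1.
So 371×(-136) ≡ 1 (mod 417); multiply by 65: y ≡ -8840 (mod 417).
Smallest nonnegative: y = -8840 mod 417 = 334.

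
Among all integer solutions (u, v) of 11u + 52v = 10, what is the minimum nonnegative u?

34

gcd(52, 11):
  52 = 4·11 + 8
  11 = 1·8 + 3
  8 = 2·3 + 2
  3 = 1·2 + 1
  2 = 2·1
so gcd(52, 11) = 1.
1 divides 10, so solutions exist.
Back-substitute for Bézout coefficients:
  1 = 3 - 1·2
  ... = 11·(19) + 52·(-4)
Scale by 10/1 = 10: (u₀, v₀) = (190, -40).
General solution: u = 190 + 52t, v = -40 - 11t for integer t.
u ≥ 0: smallest is 190 mod 52 = 34 (at t = -3), with v = -7.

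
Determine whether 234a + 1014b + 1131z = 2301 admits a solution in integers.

gcd(1014, 234) = 78.
gcd(78, 1131) = 39.
39 divides 2301, so integer solutions exist.

yes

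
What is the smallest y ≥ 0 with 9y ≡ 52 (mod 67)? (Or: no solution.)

43

gcd(67, 9) = 1.
1 divides 52, so solutions exist.
By Bézout, 9*(15) + 67*(-2) = 1.
So 9*(15) ≡ 1 (mod 67); multiply by 52: y ≡ 780 (mod 67).
Smallest nonnegative: y = 780 mod 67 = 43.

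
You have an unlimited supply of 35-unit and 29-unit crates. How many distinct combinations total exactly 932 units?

Need nonnegative integers with 35j + 29k = 932.
gcd(35, 29) = 1, and 35·(5) + 29·(-6) = 1.
So (j₀, k₀) = (4660, -5592); general j = 4660 + 29t, k = -5592 - 35t.
j ≥ 0 ⇒ t ≥ -160; k ≥ 0 ⇒ t ≤ -160. That's 1 value of t.

1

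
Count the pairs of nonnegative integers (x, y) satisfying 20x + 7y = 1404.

10

gcd(20, 7) = 1  (20 = 2×7 + 6, 7 = 1×6 + 1, 6 = 6×1).
Back-substituting, 20×(-1) + 7×(3) = 1.
Scale by 1404: one solution is (-1404, 4212). Reduce x mod 7: (3, 192).
General: x = 3 + 7t, y = 192 - 20t.
x ≥ 0 ⇒ t ≥ 0; y ≥ 0 ⇒ t ≤ 9. So t ∈ [0, 9]: 10 solutions.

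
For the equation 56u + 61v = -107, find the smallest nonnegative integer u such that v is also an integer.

58

gcd(61, 56) = 1  (61 = 1×56 + 5, 56 = 11×5 + 1, 5 = 5×1).
1 divides -107, so solutions exist.
Back-substituting, 56×(12) + 61×(-11) = 1.
Scale by -107/1 = -107: (u₀, v₀) = (-1284, 1177).
General solution: u = -1284 + 61t, v = 1177 - 56t for integer t.
u ≥ 0: smallest is -1284 mod 61 = 58 (at t = 22), with v = -55.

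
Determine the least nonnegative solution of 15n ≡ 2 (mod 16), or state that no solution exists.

gcd(16, 15):
  16 = 1*15 + 1
  15 = 15*1
so gcd(16, 15) = 1.
1 divides 2, so solutions exist.
Back-substitute for Bézout coefficients:
  1 = 16 - 1*15
  ... = 15*(-1) + 16*(1)
So 15*(-1) ≡ 1 (mod 16); multiply by 2: n ≡ -2 (mod 16).
Smallest nonnegative: n = -2 mod 16 = 14.

14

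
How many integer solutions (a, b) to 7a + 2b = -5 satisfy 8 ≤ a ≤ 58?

gcd(7, 2):
  7 = 3×2 + 1
  2 = 2×1
so gcd(7, 2) = 1.
Back-substitute for Bézout coefficients:
  1 = 7 - 3×2
  ... = 7×(1) + 2×(-3)
Scale by -5: particular solution (-5, 15); reduce a mod 2: (1, -6).
General solution: a = 1 + 2t, b = -6 - 7t for integer t.
8 ≤ 1 + 2t ≤ 58 gives t ∈ [4, 28], which is 25 values.

25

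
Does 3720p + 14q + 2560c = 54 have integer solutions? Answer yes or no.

gcd(3720, 14) = 2.
gcd(2, 2560) = 2.
2 divides 54, so integer solutions exist.

yes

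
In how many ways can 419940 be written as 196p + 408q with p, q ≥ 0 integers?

gcd(408, 196):
  408 = 2·196 + 16
  196 = 12·16 + 4
  16 = 4·4
so gcd(408, 196) = 4.
Back-substitute for Bézout coefficients:
  4 = 196 - 12·16
  ... = 196·(25) + 408·(-12)
Scale by 104985: one solution is (2624625, -1259820). Reduce p mod 102: (63, 999).
General: p = 63 + 102t, q = 999 - 49t.
p ≥ 0 ⇒ t ≥ 0; q ≥ 0 ⇒ t ≤ 20. So t ∈ [0, 20]: 21 solutions.

21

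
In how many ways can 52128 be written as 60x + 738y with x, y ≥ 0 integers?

gcd(738, 60) = 6  (738 = 12·60 + 18, 60 = 3·18 + 6, 18 = 3·6).
Back-substituting, 60·(37) + 738·(-3) = 6.
Scale by 8688: one solution is (321456, -26064). Reduce x mod 123: (57, 66).
General: x = 57 + 123t, y = 66 - 10t.
x ≥ 0 ⇒ t ≥ 0; y ≥ 0 ⇒ t ≤ 6. So t ∈ [0, 6]: 7 solutions.

7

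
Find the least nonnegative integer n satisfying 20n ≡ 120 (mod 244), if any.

6

gcd(244, 20) = 4.
4 divides 120, so solutions exist.
By Bézout, 20*(-12) + 244*(1) = 4.
So 20*(-12) ≡ 4 (mod 244); multiply by 30: n ≡ -360 (mod 61).
Smallest nonnegative: n = -360 mod 61 = 6.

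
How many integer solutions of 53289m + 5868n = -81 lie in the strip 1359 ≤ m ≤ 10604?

14

gcd(53289, 5868):
  53289 = 9·5868 + 477
  5868 = 12·477 + 144
  477 = 3·144 + 45
  144 = 3·45 + 9
  45 = 5·9
so gcd(53289, 5868) = 9.
Back-substitute for Bézout coefficients:
  9 = 144 - 3·45
  ... = 53289·(-123) + 5868·(1117)
Scale by -9: particular solution (1107, -10053); reduce m mod 652: (455, -4132).
General solution: m = 455 + 652t, n = -4132 - 5921t for integer t.
1359 ≤ 455 + 652t ≤ 10604 gives t ∈ [2, 15], which is 14 values.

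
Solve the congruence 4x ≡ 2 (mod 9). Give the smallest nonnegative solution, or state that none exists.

gcd(9, 4):
  9 = 2·4 + 1
  4 = 4·1
so gcd(9, 4) = 1.
1 divides 2, so solutions exist.
Back-substitute for Bézout coefficients:
  1 = 9 - 2·4
  ... = 4·(-2) + 9·(1)
So 4·(-2) ≡ 1 (mod 9); multiply by 2: x ≡ -4 (mod 9).
Smallest nonnegative: x = -4 mod 9 = 5.

5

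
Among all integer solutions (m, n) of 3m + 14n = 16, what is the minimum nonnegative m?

gcd(14, 3) = 1  (14 = 4·3 + 2, 3 = 1·2 + 1, 2 = 2·1).
1 divides 16, so solutions exist.
Back-substituting, 3·(5) + 14·(-1) = 1.
Scale by 16/1 = 16: (m₀, n₀) = (80, -16).
General solution: m = 80 + 14t, n = -16 - 3t for integer t.
m ≥ 0: smallest is 80 mod 14 = 10 (at t = -5), with n = -1.

10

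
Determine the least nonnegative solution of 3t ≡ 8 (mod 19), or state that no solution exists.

gcd(19, 3):
  19 = 6·3 + 1
  3 = 3·1
so gcd(19, 3) = 1.
1 divides 8, so solutions exist.
Back-substitute for Bézout coefficients:
  1 = 19 - 6·3
  ... = 3·(-6) + 19·(1)
So 3·(-6) ≡ 1 (mod 19); multiply by 8: t ≡ -48 (mod 19).
Smallest nonnegative: t = -48 mod 19 = 9.

9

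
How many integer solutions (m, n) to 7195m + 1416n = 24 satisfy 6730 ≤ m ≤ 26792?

14

gcd(7195, 1416):
  7195 = 5·1416 + 115
  1416 = 12·115 + 36
  115 = 3·36 + 7
  36 = 5·7 + 1
  7 = 7·1
so gcd(7195, 1416) = 1.
Back-substitute for Bézout coefficients:
  1 = 36 - 5·7
  ... = 7195·(-197) + 1416·(1001)
Scale by 24: particular solution (-4728, 24024); reduce m mod 1416: (936, -4756).
General solution: m = 936 + 1416t, n = -4756 - 7195t for integer t.
6730 ≤ 936 + 1416t ≤ 26792 gives t ∈ [5, 18], which is 14 values.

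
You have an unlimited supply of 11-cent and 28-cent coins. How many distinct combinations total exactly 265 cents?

1

Need nonnegative integers with 11j + 28k = 265.
gcd(11, 28) = 1, and 11·(-5) + 28·(2) = 1.
So (j₀, k₀) = (-1325, 530); general j = -1325 + 28t, k = 530 - 11t.
j ≥ 0 ⇒ t ≥ 48; k ≥ 0 ⇒ t ≤ 48. That's 1 value of t.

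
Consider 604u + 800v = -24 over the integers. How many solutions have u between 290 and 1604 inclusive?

gcd(800, 604) = 4.
By Bézout, 604*(-49) + 800*(37) = 4.
Particular solution: (94, -71).
General solution: u = 94 + 200t, v = -71 - 151t for integer t.
290 ≤ 94 + 200t ≤ 1604 gives t ∈ [1, 7], which is 7 values.

7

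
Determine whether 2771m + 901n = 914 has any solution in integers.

gcd(2771, 901) = 17.
17 does not divide 914 (remainder 13), so no integer solutions.

no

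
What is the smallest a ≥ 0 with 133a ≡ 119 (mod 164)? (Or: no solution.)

139

gcd(164, 133):
  164 = 1*133 + 31
  133 = 4*31 + 9
  31 = 3*9 + 4
  9 = 2*4 + 1
  4 = 4*1
so gcd(164, 133) = 1.
1 divides 119, so solutions exist.
Back-substitute for Bézout coefficients:
  1 = 9 - 2*4
  ... = 133*(37) + 164*(-30)
So 133*(37) ≡ 1 (mod 164); multiply by 119: a ≡ 4403 (mod 164).
Smallest nonnegative: a = 4403 mod 164 = 139.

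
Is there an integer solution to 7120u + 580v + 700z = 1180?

yes

gcd(7120, 580) = 20  (7120 = 12*580 + 160, 580 = 3*160 + 100, 160 = 1*100 + 60, 100 = 1*60 + 40, 60 = 1*40 + 20, 40 = 2*20).
gcd(20, 700) = 20.
20 divides 1180, so integer solutions exist.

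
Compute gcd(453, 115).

1

gcd(453, 115) = 1  (453 = 3·115 + 108, 115 = 1·108 + 7, 108 = 15·7 + 3, 7 = 2·3 + 1, 3 = 3·1).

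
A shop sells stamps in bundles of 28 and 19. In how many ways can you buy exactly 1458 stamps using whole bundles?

Need nonnegative integers with 28j + 19k = 1458.
gcd(28, 19) = 1, and 28·(-2) + 19·(3) = 1.
So (j₀, k₀) = (-2916, 4374); general j = -2916 + 19t, k = 4374 - 28t.
j ≥ 0 ⇒ t ≥ 154; k ≥ 0 ⇒ t ≤ 156. That's 3 values of t.

3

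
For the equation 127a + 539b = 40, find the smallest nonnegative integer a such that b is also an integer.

47

gcd(539, 127):
  539 = 4*127 + 31
  127 = 4*31 + 3
  31 = 10*3 + 1
  3 = 3*1
so gcd(539, 127) = 1.
1 divides 40, so solutions exist.
Back-substitute for Bézout coefficients:
  1 = 31 - 10*3
  ... = 127*(-174) + 539*(41)
Scale by 40/1 = 40: (a₀, b₀) = (-6960, 1640).
General solution: a = -6960 + 539t, b = 1640 - 127t for integer t.
a ≥ 0: smallest is -6960 mod 539 = 47 (at t = 13), with b = -11.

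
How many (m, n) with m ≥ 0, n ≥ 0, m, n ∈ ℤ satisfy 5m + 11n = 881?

16

gcd(11, 5) = 1.
By Bézout, 5·(-2) + 11·(1) = 1.
One solution: (9, 76).
General: m = 9 + 11t, n = 76 - 5t.
m ≥ 0 ⇒ t ≥ 0; n ≥ 0 ⇒ t ≤ 15. So t ∈ [0, 15]: 16 solutions.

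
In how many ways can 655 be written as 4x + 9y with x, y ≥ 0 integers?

gcd(9, 4) = 1  (9 = 2×4 + 1, 4 = 4×1).
Back-substituting, 4×(-2) + 9×(1) = 1.
Scale by 655: one solution is (-1310, 655). Reduce x mod 9: (4, 71).
General: x = 4 + 9t, y = 71 - 4t.
x ≥ 0 ⇒ t ≥ 0; y ≥ 0 ⇒ t ≤ 17. So t ∈ [0, 17]: 18 solutions.

18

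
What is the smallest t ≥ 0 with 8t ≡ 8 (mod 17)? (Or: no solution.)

1

gcd(17, 8) = 1  (17 = 2·8 + 1, 8 = 8·1).
1 divides 8, so solutions exist.
Back-substituting, 8·(-2) + 17·(1) = 1.
So 8·(-2) ≡ 1 (mod 17); multiply by 8: t ≡ -16 (mod 17).
Smallest nonnegative: t = -16 mod 17 = 1.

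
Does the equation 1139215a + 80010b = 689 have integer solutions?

no

gcd(1139215, 80010) = 35.
35 does not divide 689 (remainder 24), so no integer solutions.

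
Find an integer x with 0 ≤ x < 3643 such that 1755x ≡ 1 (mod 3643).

gcd(3643, 1755) = 1  (3643 = 2·1755 + 133, 1755 = 13·133 + 26, 133 = 5·26 + 3, 26 = 8·3 + 2, 3 = 1·2 + 1, 2 = 2·1).
Back-substituting, 1755·(-1260) + 3643·(607) = 1.
So 1755·-1260 ≡ 1 (mod 3643), and -1260 mod 3643 = 2383.

2383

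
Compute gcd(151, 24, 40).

1

gcd(151, 24) = 1.
gcd(1, 40) = 1.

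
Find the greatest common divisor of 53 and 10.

gcd(53, 10):
  53 = 5×10 + 3
  10 = 3×3 + 1
  3 = 3×1
so gcd(53, 10) = 1.

1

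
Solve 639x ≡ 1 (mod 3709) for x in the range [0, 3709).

3442

gcd(3709, 639):
  3709 = 5×639 + 514
  639 = 1×514 + 125
  514 = 4×125 + 14
  125 = 8×14 + 13
  14 = 1×13 + 1
  13 = 13×1
so gcd(3709, 639) = 1.
Back-substitute for Bézout coefficients:
  1 = 14 - 1×13
  ... = 639×(-267) + 3709×(46)
So 639×-267 ≡ 1 (mod 3709), and -267 mod 3709 = 3442.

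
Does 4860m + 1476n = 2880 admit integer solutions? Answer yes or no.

gcd(4860, 1476) = 36  (4860 = 3×1476 + 432, 1476 = 3×432 + 180, 432 = 2×180 + 72, 180 = 2×72 + 36, 72 = 2×36).
36 divides 2880, so integer solutions exist.

yes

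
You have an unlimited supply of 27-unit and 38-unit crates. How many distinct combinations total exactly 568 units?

Need nonnegative integers with 27j + 38k = 568.
gcd(27, 38) = 1, and 27·(-7) + 38·(5) = 1.
So (j₀, k₀) = (-3976, 2840); general j = -3976 + 38t, k = 2840 - 27t.
j ≥ 0 ⇒ t ≥ 105; k ≥ 0 ⇒ t ≤ 105. That's 1 value of t.

1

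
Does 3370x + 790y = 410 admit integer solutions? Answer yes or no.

gcd(3370, 790) = 10.
10 divides 410, so integer solutions exist.

yes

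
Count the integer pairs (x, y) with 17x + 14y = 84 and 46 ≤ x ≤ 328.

gcd(17, 14):
  17 = 1·14 + 3
  14 = 4·3 + 2
  3 = 1·2 + 1
  2 = 2·1
so gcd(17, 14) = 1.
Back-substitute for Bézout coefficients:
  1 = 3 - 1·2
  ... = 17·(5) + 14·(-6)
Scale by 84: particular solution (420, -504); reduce x mod 14: (0, 6).
General solution: x = 0 + 14t, y = 6 - 17t for integer t.
46 ≤ 0 + 14t ≤ 328 gives t ∈ [4, 23], which is 20 values.

20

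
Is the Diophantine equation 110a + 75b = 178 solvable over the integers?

no

gcd(110, 75):
  110 = 1×75 + 35
  75 = 2×35 + 5
  35 = 7×5
so gcd(110, 75) = 5.
5 does not divide 178 (remainder 3), so no integer solutions.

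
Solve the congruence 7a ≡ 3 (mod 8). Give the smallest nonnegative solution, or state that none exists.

gcd(8, 7):
  8 = 1*7 + 1
  7 = 7*1
so gcd(8, 7) = 1.
1 divides 3, so solutions exist.
Back-substitute for Bézout coefficients:
  1 = 8 - 1*7
  ... = 7*(-1) + 8*(1)
So 7*(-1) ≡ 1 (mod 8); multiply by 3: a ≡ -3 (mod 8).
Smallest nonnegative: a = -3 mod 8 = 5.

5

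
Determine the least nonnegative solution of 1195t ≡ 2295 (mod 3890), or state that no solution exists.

gcd(3890, 1195) = 5  (3890 = 3*1195 + 305, 1195 = 3*305 + 280, 305 = 1*280 + 25, 280 = 11*25 + 5, 25 = 5*5).
5 divides 2295, so solutions exist.
Back-substituting, 1195*(153) + 3890*(-47) = 5.
So 1195*(153) ≡ 5 (mod 3890); multiply by 459: t ≡ 70227 (mod 778).
Smallest nonnegative: t = 70227 mod 778 = 207.

207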